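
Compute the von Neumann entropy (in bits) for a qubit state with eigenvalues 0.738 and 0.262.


S = -p*log2(p) - (1-p)*log2(1-p)
p = 0.7380, 1-p = 0.2620
= -0.7380 * log2(0.7380) - 0.2620 * log2(0.2620)
= -(-0.3235) - (-0.5063)
= 0.8297

0.8297


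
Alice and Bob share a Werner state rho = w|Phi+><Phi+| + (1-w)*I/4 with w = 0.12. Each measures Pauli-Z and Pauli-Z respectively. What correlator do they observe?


|Phi+> = (|00> + |11>)/sqrt(2)
For the pure Bell state, <Z_A Z_B> = +1 (Bell-state Pauli correlator).
The maximally-mixed part I/4 has tr(I/4 * P tensor P) = 0 for any traceless Pauli P.
So <Z_A Z_B>_rho = w * (+1) + (1 - w) * 0
= 0.12 * (+1)
= 0.1200

0.1200


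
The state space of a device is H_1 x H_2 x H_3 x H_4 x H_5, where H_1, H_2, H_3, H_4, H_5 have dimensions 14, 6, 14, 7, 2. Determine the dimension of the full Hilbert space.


dim(H_1 x H_2 x H_3 x H_4 x H_5) = 14 * 6 * 14 * 7 * 2
= 84 * 14 * 7 * 2
= 1176 * 7 * 2
= 8232 * 2
= 16464

16464


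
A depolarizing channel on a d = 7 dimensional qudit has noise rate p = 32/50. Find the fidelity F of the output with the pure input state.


F = (1-p) + p/d
= (1 - 0.6400) + 0.6400/7
= 0.3600 + 0.0914
= 0.4514

0.4514


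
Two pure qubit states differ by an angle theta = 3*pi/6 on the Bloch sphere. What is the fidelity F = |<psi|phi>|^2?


For states separated by angle theta on Bloch sphere:
F = cos^2(theta/2)
theta = 3*pi/6 = 1.5708
theta/2 = 0.7854
cos(theta/2) = 0.7071
F = 0.5000

0.5000


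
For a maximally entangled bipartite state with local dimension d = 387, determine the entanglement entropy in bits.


For a maximally entangled state in d x d:
S = log2(d) = log2(387)
= 8.5962

8.5962


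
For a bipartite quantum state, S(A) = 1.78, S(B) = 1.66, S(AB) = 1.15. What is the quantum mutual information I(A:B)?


I(A:B) = S(A) + S(B) - S(AB)
= 1.78 + 1.66 - 1.15
= 2.2900

2.2900


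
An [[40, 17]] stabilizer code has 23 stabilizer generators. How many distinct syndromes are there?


Each stabilizer generator gives a binary (+1 or -1) measurement outcome.
With 23 independent generators:
Total syndromes = 2^23
= 8388608

8388608


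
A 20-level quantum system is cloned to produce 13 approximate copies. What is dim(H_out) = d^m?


Output space = H^(tensor 13) where dim(H) = 20
dim = 20^13
= 400 (after 2 factors)
= 8000 (after 3 factors)
= 160000 (after 4 factors)
= 3200000 (after 5 factors)
= 64000000 (after 6 factors)
= 1280000000 (after 7 factors)
= 25600000000 (after 8 factors)
= 512000000000 (after 9 factors)
= 10240000000000 (after 10 factors)
= 204800000000000 (after 11 factors)
= 4096000000000000 (after 12 factors)
= 81920000000000000 (after 13 factors)
= 81920000000000000

81920000000000000


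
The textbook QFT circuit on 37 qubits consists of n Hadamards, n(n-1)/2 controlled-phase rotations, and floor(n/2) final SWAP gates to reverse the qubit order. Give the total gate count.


Hadamard gates: 37
Controlled rotations: n*(n-1)/2 = 37*36/2 = 666
SWAP gates: floor(n/2) = floor(37/2) = 18
Total = 37 + 666 + 18
= 721

721


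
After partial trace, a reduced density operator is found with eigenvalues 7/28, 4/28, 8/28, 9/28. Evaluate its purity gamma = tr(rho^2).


tr(rho^2) = sum of eigenvalues squared
= (7/28)^2 + (4/28)^2 + (8/28)^2 + (9/28)^2
= (49 + 16 + 64 + 81) / 784
= 210/784
= 0.2679

0.2679


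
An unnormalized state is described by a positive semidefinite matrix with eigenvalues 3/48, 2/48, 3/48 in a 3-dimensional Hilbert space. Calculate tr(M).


tr(M) = sum of eigenvalues
= 3/48 + 2/48 + 3/48
= 8/48
= 0.1667

0.1667


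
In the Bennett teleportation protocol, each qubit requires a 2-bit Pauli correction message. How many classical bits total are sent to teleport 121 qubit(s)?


Quantum teleportation requires 2 classical bits per qubit teleported.
121 qubit(s) -> 2 * 121 = 242 classical bits

242


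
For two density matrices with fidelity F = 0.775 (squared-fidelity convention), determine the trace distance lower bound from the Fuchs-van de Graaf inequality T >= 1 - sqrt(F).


Fuchs-van de Graaf (squared-fidelity convention): 1 - sqrt(F) <= T <= sqrt(1 - F).
Lower bound: T >= 1 - sqrt(F)
sqrt(F) = sqrt(0.775) = 0.8803
T >= 1 - 0.8803
T >= 0.1197

0.1197


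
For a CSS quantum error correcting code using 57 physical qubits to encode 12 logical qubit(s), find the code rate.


Code rate R = k/n
= 12/57
= 0.2105

0.2105


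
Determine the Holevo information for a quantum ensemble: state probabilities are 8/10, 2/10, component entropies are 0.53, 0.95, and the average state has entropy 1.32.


chi = S(rho) - sum_i p_i * S(rho_i)
Weighted entropy = 8/10 * 0.53 + 2/10 * 0.95
= 0.6140
chi = 1.32 - 0.6140
= 0.7060

0.7060


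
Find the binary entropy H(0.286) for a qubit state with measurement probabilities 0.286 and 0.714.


S = -p*log2(p) - (1-p)*log2(1-p)
p = 0.2860, 1-p = 0.7140
= -0.2860 * log2(0.2860) - 0.7140 * log2(0.7140)
= -(-0.5165) - (-0.3470)
= 0.8635

0.8635


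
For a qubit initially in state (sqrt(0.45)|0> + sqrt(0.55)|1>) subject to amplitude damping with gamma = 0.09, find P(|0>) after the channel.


For amplitude damping with parameter gamma on state sqrt(a)|0> + sqrt(b)|1>:
alpha^2 = 0.45, beta^2 = 0.55
P(|0>) = alpha^2 + gamma * beta^2
= 0.45 + 0.09 * 0.55
= 0.45 + 0.0495
= 0.4995

0.4995


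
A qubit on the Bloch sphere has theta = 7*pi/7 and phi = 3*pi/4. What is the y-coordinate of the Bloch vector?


theta = 3.1416, phi = 2.3562
r_y = sin(theta)*sin(phi) = 0.0000 * 0.7071
r_y = 0.0000

0.0000


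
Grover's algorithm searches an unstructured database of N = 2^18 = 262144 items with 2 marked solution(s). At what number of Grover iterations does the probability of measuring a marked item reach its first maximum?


After j Grover iterations the success probability is P(j) = sin^2((2j+1)*theta), where sin(theta) = sqrt(k/N).
N = 2^18 = 262144, k = 2
sin(theta) = sqrt(k/N) = 0.002762135864
theta = arcsin(sqrt(k/N)) = 0.002762139376 rad
P(j) reaches its first maximum when (2j+1)*theta is as close as possible to pi/2, i.e. j = round(pi/(4*theta) - 1/2).
pi/(4*theta) - 1/2 = 283.8441
(For comparison, the common estimate pi/4 * sqrt(N/k) = 284.3445; the exact maximiser is used here.)
Optimal iterations = 284

284


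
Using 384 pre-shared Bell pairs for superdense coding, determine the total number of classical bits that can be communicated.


Superdense coding allows 2 classical bits per shared entangled pair.
384 pair(s) -> 2 * 384 = 768 classical bits

768


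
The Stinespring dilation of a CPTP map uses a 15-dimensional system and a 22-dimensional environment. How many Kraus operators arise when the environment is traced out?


Tracing out the environment in an orthonormal basis {|i>_E} gives Kraus operators K_i = <i|_E U |0>_E.
Number of Kraus operators = dim(H_env) = d_env
= 22

22


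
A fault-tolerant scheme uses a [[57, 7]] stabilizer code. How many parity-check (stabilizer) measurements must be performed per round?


For an [[n,k]] stabilizer code:
Number of stabilizer generators = n - k
= 57 - 7
= 50

50


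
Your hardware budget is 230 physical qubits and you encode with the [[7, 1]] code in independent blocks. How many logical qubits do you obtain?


Each code block uses 7 physical qubits for 1 logical qubit(s).
Number of complete blocks = floor(230 / 7) = 32
Logical qubits = 32 * 1
= 32

32


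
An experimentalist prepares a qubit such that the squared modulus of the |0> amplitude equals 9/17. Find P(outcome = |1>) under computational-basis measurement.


|alpha|^2 = 9/17 = 0.5294
|beta|^2 = 1 - 9/17 = 8/17 = 0.4706
P(|1>) = |beta|^2 = 0.4706

0.4706


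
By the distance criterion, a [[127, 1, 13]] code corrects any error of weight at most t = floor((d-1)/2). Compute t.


Code parameters: [[127, 1, 13]], distance d = 13.
Number of correctable errors = floor((d-1)/2)
= floor((13 - 1)/2)
= floor(12/2)
= 6

6


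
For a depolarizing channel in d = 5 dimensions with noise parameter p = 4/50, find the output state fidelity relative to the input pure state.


F = (1-p) + p/d
= (1 - 0.0800) + 0.0800/5
= 0.9200 + 0.0160
= 0.9360

0.9360


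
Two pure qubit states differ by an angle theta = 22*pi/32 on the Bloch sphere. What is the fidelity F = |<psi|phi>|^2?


For states separated by angle theta on Bloch sphere:
F = cos^2(theta/2)
theta = 22*pi/32 = 2.1598
theta/2 = 1.0799
cos(theta/2) = 0.4714
F = 0.2222

0.2222


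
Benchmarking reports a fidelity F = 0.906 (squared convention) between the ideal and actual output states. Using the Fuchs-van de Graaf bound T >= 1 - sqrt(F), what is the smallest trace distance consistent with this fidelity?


Fuchs-van de Graaf (squared-fidelity convention): 1 - sqrt(F) <= T <= sqrt(1 - F).
Lower bound: T >= 1 - sqrt(F)
sqrt(F) = sqrt(0.906) = 0.9518
T >= 1 - 0.9518
T >= 0.0482

0.0482


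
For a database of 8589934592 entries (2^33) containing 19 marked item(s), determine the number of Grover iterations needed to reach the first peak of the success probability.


After j Grover iterations the success probability is P(j) = sin^2((2j+1)*theta), where sin(theta) = sqrt(k/N).
N = 2^33 = 8589934592, k = 19
sin(theta) = sqrt(k/N) = 4.703074648e-05
theta = arcsin(sqrt(k/N)) = 4.70307465e-05 rad
P(j) reaches its first maximum when (2j+1)*theta is as close as possible to pi/2, i.e. j = round(pi/(4*theta) - 1/2).
pi/(4*theta) - 1/2 = 16699.1746
(For comparison, the common estimate pi/4 * sqrt(N/k) = 16699.6746; the exact maximiser is used here.)
Optimal iterations = 16699

16699


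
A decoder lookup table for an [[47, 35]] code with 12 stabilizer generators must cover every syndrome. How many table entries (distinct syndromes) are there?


Each stabilizer generator gives a binary (+1 or -1) measurement outcome.
With 12 independent generators:
Total syndromes = 2^12
= 4096

4096


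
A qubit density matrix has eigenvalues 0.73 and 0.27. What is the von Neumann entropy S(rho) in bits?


S = -p*log2(p) - (1-p)*log2(1-p)
p = 0.7300, 1-p = 0.2700
= -0.7300 * log2(0.7300) - 0.2700 * log2(0.2700)
= -(-0.3314) - (-0.5100)
= 0.8415

0.8415


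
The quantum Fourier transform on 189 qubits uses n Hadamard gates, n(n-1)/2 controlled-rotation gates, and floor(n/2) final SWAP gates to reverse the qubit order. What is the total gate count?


Hadamard gates: 189
Controlled rotations: n*(n-1)/2 = 189*188/2 = 17766
SWAP gates: floor(n/2) = floor(189/2) = 94
Total = 189 + 17766 + 94
= 18049

18049


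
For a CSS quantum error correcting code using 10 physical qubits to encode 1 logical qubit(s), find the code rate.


Code rate R = k/n
= 1/10
= 0.1000

0.1000


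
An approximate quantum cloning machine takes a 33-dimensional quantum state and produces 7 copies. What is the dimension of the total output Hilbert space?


Output space = H^(tensor 7) where dim(H) = 33
dim = 33^7
= 1089 (after 2 factors)
= 35937 (after 3 factors)
= 1185921 (after 4 factors)
= 39135393 (after 5 factors)
= 1291467969 (after 6 factors)
= 42618442977 (after 7 factors)
= 42618442977

42618442977


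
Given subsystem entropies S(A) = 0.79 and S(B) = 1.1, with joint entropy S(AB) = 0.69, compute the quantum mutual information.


I(A:B) = S(A) + S(B) - S(AB)
= 0.79 + 1.1 - 0.69
= 1.2000

1.2000


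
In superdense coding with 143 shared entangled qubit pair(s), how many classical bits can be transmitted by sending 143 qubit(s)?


Superdense coding allows 2 classical bits per shared entangled pair.
143 pair(s) -> 2 * 143 = 286 classical bits

286


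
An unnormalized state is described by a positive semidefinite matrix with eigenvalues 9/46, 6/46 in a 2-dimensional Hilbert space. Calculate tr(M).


tr(M) = sum of eigenvalues
= 9/46 + 6/46
= 15/46
= 0.3261

0.3261


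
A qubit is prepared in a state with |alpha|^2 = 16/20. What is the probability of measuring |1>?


|alpha|^2 = 16/20 = 0.8000
|beta|^2 = 1 - 16/20 = 4/20 = 0.2000
P(|1>) = |beta|^2 = 0.2000

0.2000


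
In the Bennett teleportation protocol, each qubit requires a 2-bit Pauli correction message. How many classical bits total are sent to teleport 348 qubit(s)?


Quantum teleportation requires 2 classical bits per qubit teleported.
348 qubit(s) -> 2 * 348 = 696 classical bits

696


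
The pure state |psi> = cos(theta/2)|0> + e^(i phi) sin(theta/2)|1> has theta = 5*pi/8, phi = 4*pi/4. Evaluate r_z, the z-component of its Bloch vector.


theta = 1.9635, phi = 3.1416
r_z = cos(theta) = -0.3827

-0.3827


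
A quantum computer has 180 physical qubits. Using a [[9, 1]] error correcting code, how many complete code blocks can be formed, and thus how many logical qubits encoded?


Each code block uses 9 physical qubits for 1 logical qubit(s).
Number of complete blocks = floor(180 / 9) = 20
Logical qubits = 20 * 1
= 20

20


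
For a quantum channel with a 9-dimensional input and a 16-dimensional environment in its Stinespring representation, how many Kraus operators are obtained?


Tracing out the environment in an orthonormal basis {|i>_E} gives Kraus operators K_i = <i|_E U |0>_E.
Number of Kraus operators = dim(H_env) = d_env
= 16

16


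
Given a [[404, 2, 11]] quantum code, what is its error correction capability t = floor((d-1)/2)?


Code parameters: [[404, 2, 11]], distance d = 11.
Number of correctable errors = floor((d-1)/2)
= floor((11 - 1)/2)
= floor(10/2)
= 5

5


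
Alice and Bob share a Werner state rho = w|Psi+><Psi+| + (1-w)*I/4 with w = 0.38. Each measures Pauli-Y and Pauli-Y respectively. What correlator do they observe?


|Psi+> = (|01> + |10>)/sqrt(2)
For the pure Bell state, <Y_A Y_B> = +1 (Bell-state Pauli correlator).
The maximally-mixed part I/4 has tr(I/4 * P tensor P) = 0 for any traceless Pauli P.
So <Y_A Y_B>_rho = w * (+1) + (1 - w) * 0
= 0.38 * (+1)
= 0.3800

0.3800


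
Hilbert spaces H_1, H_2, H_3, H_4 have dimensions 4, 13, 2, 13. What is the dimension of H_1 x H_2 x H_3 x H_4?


dim(H_1 x H_2 x H_3 x H_4) = 4 * 13 * 2 * 13
= 52 * 2 * 13
= 104 * 13
= 1352

1352


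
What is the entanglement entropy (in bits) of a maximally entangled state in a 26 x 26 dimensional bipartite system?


For a maximally entangled state in d x d:
S = log2(d) = log2(26)
= 4.7004

4.7004


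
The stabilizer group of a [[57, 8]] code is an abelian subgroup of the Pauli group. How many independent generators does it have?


For an [[n,k]] stabilizer code:
Number of stabilizer generators = n - k
= 57 - 8
= 49

49


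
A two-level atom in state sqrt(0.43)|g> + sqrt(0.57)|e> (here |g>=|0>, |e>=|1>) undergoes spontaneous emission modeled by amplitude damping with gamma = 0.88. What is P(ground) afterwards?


For amplitude damping with parameter gamma on state sqrt(a)|0> + sqrt(b)|1>:
alpha^2 = 0.43, beta^2 = 0.57
P(|0>) = alpha^2 + gamma * beta^2
= 0.43 + 0.88 * 0.57
= 0.43 + 0.5016
= 0.9316

0.9316


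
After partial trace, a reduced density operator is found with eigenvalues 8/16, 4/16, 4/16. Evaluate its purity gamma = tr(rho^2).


tr(rho^2) = sum of eigenvalues squared
= (8/16)^2 + (4/16)^2 + (4/16)^2
= (64 + 16 + 16) / 256
= 96/256
= 0.3750

0.3750


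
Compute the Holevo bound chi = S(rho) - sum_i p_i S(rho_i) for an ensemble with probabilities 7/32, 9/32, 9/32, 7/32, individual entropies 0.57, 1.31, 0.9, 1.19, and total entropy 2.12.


chi = S(rho) - sum_i p_i * S(rho_i)
Weighted entropy = 7/32 * 0.57 + 9/32 * 1.31 + 9/32 * 0.9 + 7/32 * 1.19
= 1.0066
chi = 2.12 - 1.0066
= 1.1134

1.1134


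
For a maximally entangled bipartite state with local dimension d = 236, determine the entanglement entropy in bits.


For a maximally entangled state in d x d:
S = log2(d) = log2(236)
= 7.8826

7.8826


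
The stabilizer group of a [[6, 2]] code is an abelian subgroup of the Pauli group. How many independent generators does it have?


For an [[n,k]] stabilizer code:
Number of stabilizer generators = n - k
= 6 - 2
= 4

4


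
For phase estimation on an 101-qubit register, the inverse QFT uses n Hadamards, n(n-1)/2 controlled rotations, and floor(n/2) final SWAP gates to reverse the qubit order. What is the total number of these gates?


Hadamard gates: 101
Controlled rotations: n*(n-1)/2 = 101*100/2 = 5050
SWAP gates: floor(n/2) = floor(101/2) = 50
Total = 101 + 5050 + 50
= 5201

5201


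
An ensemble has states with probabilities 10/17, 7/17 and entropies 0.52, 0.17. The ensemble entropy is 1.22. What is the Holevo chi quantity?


chi = S(rho) - sum_i p_i * S(rho_i)
Weighted entropy = 10/17 * 0.52 + 7/17 * 0.17
= 0.3759
chi = 1.22 - 0.3759
= 0.8441

0.8441


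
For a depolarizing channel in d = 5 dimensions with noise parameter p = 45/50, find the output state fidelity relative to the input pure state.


F = (1-p) + p/d
= (1 - 0.9000) + 0.9000/5
= 0.1000 + 0.1800
= 0.2800

0.2800


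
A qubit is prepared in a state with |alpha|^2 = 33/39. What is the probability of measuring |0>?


|alpha|^2 = 33/39 = 0.8462
|beta|^2 = 1 - 33/39 = 6/39 = 0.1538
P(|0>) = |alpha|^2 = 0.8462

0.8462


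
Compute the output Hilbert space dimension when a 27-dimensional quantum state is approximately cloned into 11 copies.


Output space = H^(tensor 11) where dim(H) = 27
dim = 27^11
= 729 (after 2 factors)
= 19683 (after 3 factors)
= 531441 (after 4 factors)
= 14348907 (after 5 factors)
= 387420489 (after 6 factors)
= 10460353203 (after 7 factors)
= 282429536481 (after 8 factors)
= 7625597484987 (after 9 factors)
= 205891132094649 (after 10 factors)
= 5559060566555523 (after 11 factors)
= 5559060566555523

5559060566555523


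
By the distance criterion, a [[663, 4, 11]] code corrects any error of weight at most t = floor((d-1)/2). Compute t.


Code parameters: [[663, 4, 11]], distance d = 11.
Number of correctable errors = floor((d-1)/2)
= floor((11 - 1)/2)
= floor(10/2)
= 5

5


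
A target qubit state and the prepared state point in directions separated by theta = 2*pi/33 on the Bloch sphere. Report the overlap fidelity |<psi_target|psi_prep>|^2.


For states separated by angle theta on Bloch sphere:
F = cos^2(theta/2)
theta = 2*pi/33 = 0.1904
theta/2 = 0.0952
cos(theta/2) = 0.9955
F = 0.9910

0.9910


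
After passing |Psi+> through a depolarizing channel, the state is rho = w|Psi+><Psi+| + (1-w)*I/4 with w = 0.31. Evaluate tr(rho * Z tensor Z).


|Psi+> = (|01> + |10>)/sqrt(2)
For the pure Bell state, <Z_A Z_B> = -1 (Bell-state Pauli correlator).
The maximally-mixed part I/4 has tr(I/4 * P tensor P) = 0 for any traceless Pauli P.
So <Z_A Z_B>_rho = w * (-1) + (1 - w) * 0
= 0.31 * (-1)
= -0.3100

-0.3100


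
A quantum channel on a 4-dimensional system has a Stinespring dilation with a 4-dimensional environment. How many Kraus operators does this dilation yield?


Tracing out the environment in an orthonormal basis {|i>_E} gives Kraus operators K_i = <i|_E U |0>_E.
Number of Kraus operators = dim(H_env) = d_env
= 4

4


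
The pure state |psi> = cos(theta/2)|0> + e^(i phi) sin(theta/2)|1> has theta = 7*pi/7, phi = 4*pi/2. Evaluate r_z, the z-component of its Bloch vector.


theta = 3.1416, phi = 6.2832
r_z = cos(theta) = -1.0000

-1.0000


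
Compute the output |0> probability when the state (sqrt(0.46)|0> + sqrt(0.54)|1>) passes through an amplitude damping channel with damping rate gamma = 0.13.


For amplitude damping with parameter gamma on state sqrt(a)|0> + sqrt(b)|1>:
alpha^2 = 0.46, beta^2 = 0.54
P(|0>) = alpha^2 + gamma * beta^2
= 0.46 + 0.13 * 0.54
= 0.46 + 0.0702
= 0.5302

0.5302


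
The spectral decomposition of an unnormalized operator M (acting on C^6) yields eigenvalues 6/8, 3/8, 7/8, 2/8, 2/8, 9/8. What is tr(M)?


tr(M) = sum of eigenvalues
= 6/8 + 3/8 + 7/8 + 2/8 + 2/8 + 9/8
= 29/8
= 3.6250

3.6250


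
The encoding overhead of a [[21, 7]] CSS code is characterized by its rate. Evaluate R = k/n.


Code rate R = k/n
= 7/21
= 0.3333

0.3333


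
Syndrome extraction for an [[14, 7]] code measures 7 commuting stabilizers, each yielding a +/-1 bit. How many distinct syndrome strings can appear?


Each stabilizer generator gives a binary (+1 or -1) measurement outcome.
With 7 independent generators:
Total syndromes = 2^7
= 128

128


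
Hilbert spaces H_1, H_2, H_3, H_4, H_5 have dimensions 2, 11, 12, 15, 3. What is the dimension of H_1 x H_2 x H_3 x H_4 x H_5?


dim(H_1 x H_2 x H_3 x H_4 x H_5) = 2 * 11 * 12 * 15 * 3
= 22 * 12 * 15 * 3
= 264 * 15 * 3
= 3960 * 3
= 11880

11880


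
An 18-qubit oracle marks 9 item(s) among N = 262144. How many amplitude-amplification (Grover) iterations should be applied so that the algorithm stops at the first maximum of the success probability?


After j Grover iterations the success probability is P(j) = sin^2((2j+1)*theta), where sin(theta) = sqrt(k/N).
N = 2^18 = 262144, k = 9
sin(theta) = sqrt(k/N) = 0.005859375
theta = arcsin(sqrt(k/N)) = 0.005859408528 rad
P(j) reaches its first maximum when (2j+1)*theta is as close as possible to pi/2, i.e. j = round(pi/(4*theta) - 1/2).
pi/(4*theta) - 1/2 = 133.5405
(For comparison, the common estimate pi/4 * sqrt(N/k) = 134.0413; the exact maximiser is used here.)
Optimal iterations = 134

134


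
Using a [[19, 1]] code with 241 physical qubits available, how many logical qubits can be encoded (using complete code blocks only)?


Each code block uses 19 physical qubits for 1 logical qubit(s).
Number of complete blocks = floor(241 / 19) = 12
Logical qubits = 12 * 1
= 12

12


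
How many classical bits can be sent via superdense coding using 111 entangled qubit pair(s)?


Superdense coding allows 2 classical bits per shared entangled pair.
111 pair(s) -> 2 * 111 = 222 classical bits

222


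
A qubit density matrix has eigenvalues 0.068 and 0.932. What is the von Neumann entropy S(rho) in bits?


S = -p*log2(p) - (1-p)*log2(1-p)
p = 0.0680, 1-p = 0.9320
= -0.0680 * log2(0.0680) - 0.9320 * log2(0.9320)
= -(-0.2637) - (-0.0947)
= 0.3584

0.3584


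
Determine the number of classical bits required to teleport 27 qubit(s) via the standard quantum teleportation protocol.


Quantum teleportation requires 2 classical bits per qubit teleported.
27 qubit(s) -> 2 * 27 = 54 classical bits

54


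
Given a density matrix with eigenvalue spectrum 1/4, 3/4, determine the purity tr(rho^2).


tr(rho^2) = sum of eigenvalues squared
= (1/4)^2 + (3/4)^2
= (1 + 9) / 16
= 10/16
= 0.6250

0.6250


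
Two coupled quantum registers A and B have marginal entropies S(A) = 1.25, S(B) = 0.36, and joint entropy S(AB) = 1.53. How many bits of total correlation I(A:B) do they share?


I(A:B) = S(A) + S(B) - S(AB)
= 1.25 + 0.36 - 1.53
= 0.0800

0.0800


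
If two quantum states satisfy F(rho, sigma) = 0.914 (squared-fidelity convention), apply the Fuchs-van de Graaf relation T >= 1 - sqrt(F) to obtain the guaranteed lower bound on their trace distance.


Fuchs-van de Graaf (squared-fidelity convention): 1 - sqrt(F) <= T <= sqrt(1 - F).
Lower bound: T >= 1 - sqrt(F)
sqrt(F) = sqrt(0.914) = 0.9560
T >= 1 - 0.9560
T >= 0.0440

0.0440


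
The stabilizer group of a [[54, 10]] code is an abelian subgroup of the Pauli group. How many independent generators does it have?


For an [[n,k]] stabilizer code:
Number of stabilizer generators = n - k
= 54 - 10
= 44

44


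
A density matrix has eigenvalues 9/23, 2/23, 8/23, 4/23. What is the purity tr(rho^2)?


tr(rho^2) = sum of eigenvalues squared
= (9/23)^2 + (2/23)^2 + (8/23)^2 + (4/23)^2
= (81 + 4 + 64 + 16) / 529
= 165/529
= 0.3119

0.3119


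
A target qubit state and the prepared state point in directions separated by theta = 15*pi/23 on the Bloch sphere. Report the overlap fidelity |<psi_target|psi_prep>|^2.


For states separated by angle theta on Bloch sphere:
F = cos^2(theta/2)
theta = 15*pi/23 = 2.0489
theta/2 = 1.0244
cos(theta/2) = 0.5196
F = 0.2700

0.2700


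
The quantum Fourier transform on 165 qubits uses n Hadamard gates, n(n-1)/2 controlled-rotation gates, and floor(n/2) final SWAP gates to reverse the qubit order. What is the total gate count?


Hadamard gates: 165
Controlled rotations: n*(n-1)/2 = 165*164/2 = 13530
SWAP gates: floor(n/2) = floor(165/2) = 82
Total = 165 + 13530 + 82
= 13777

13777


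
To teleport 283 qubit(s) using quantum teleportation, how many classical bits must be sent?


Quantum teleportation requires 2 classical bits per qubit teleported.
283 qubit(s) -> 2 * 283 = 566 classical bits

566


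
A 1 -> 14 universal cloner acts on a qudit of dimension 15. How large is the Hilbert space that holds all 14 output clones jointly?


Output space = H^(tensor 14) where dim(H) = 15
dim = 15^14
= 225 (after 2 factors)
= 3375 (after 3 factors)
= 50625 (after 4 factors)
= 759375 (after 5 factors)
= 11390625 (after 6 factors)
= 170859375 (after 7 factors)
= 2562890625 (after 8 factors)
= 38443359375 (after 9 factors)
= 576650390625 (after 10 factors)
= 8649755859375 (after 11 factors)
= 129746337890625 (after 12 factors)
= 1946195068359375 (after 13 factors)
= 29192926025390625 (after 14 factors)
= 29192926025390625

29192926025390625


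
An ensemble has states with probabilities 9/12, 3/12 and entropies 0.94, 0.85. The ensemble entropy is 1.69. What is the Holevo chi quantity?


chi = S(rho) - sum_i p_i * S(rho_i)
Weighted entropy = 9/12 * 0.94 + 3/12 * 0.85
= 0.9175
chi = 1.69 - 0.9175
= 0.7725

0.7725


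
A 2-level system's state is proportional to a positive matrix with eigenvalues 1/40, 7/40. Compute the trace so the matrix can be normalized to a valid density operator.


tr(M) = sum of eigenvalues
= 1/40 + 7/40
= 8/40
= 0.2000

0.2000


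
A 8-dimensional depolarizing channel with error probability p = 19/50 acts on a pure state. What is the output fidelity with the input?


F = (1-p) + p/d
= (1 - 0.3800) + 0.3800/8
= 0.6200 + 0.0475
= 0.6675

0.6675


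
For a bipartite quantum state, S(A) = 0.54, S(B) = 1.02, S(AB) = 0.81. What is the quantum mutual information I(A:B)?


I(A:B) = S(A) + S(B) - S(AB)
= 0.54 + 1.02 - 0.81
= 0.7500

0.7500


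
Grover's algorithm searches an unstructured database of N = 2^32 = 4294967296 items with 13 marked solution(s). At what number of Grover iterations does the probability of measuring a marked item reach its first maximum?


After j Grover iterations the success probability is P(j) = sin^2((2j+1)*theta), where sin(theta) = sqrt(k/N).
N = 2^32 = 4294967296, k = 13
sin(theta) = sqrt(k/N) = 5.501634637e-05
theta = arcsin(sqrt(k/N)) = 5.501634639e-05 rad
P(j) reaches its first maximum when (2j+1)*theta is as close as possible to pi/2, i.e. j = round(pi/(4*theta) - 1/2).
pi/(4*theta) - 1/2 = 14275.2238
(For comparison, the common estimate pi/4 * sqrt(N/k) = 14275.7238; the exact maximiser is used here.)
Optimal iterations = 14275

14275


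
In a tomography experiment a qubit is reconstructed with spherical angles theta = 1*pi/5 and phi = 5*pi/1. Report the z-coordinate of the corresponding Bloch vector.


theta = 0.6283, phi = 15.7080
r_z = cos(theta) = 0.8090

0.8090


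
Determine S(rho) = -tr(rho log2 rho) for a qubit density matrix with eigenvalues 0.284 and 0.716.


S = -p*log2(p) - (1-p)*log2(1-p)
p = 0.2840, 1-p = 0.7160
= -0.2840 * log2(0.2840) - 0.7160 * log2(0.7160)
= -(-0.5158) - (-0.3451)
= 0.8608

0.8608


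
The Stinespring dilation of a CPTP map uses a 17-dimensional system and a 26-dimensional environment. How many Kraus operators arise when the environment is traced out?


Tracing out the environment in an orthonormal basis {|i>_E} gives Kraus operators K_i = <i|_E U |0>_E.
Number of Kraus operators = dim(H_env) = d_env
= 26

26


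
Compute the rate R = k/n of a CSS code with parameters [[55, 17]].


Code rate R = k/n
= 17/55
= 0.3091

0.3091


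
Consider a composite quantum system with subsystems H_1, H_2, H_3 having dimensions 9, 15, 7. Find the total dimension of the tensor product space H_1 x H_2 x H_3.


dim(H_1 x H_2 x H_3) = 9 * 15 * 7
= 135 * 7
= 945

945


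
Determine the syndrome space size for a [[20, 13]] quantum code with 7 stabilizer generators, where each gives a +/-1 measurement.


Each stabilizer generator gives a binary (+1 or -1) measurement outcome.
With 7 independent generators:
Total syndromes = 2^7
= 128

128


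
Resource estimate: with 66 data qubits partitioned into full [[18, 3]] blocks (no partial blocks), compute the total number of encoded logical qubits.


Each code block uses 18 physical qubits for 3 logical qubit(s).
Number of complete blocks = floor(66 / 18) = 3
Logical qubits = 3 * 3
= 9

9


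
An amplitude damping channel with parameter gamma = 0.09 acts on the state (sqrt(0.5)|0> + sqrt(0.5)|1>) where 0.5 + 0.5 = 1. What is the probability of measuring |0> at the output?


For amplitude damping with parameter gamma on state sqrt(a)|0> + sqrt(b)|1>:
alpha^2 = 0.5, beta^2 = 0.5
P(|0>) = alpha^2 + gamma * beta^2
= 0.5 + 0.09 * 0.5
= 0.5 + 0.0450
= 0.5450

0.5450


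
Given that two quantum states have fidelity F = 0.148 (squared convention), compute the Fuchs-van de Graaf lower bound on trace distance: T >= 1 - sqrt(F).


Fuchs-van de Graaf (squared-fidelity convention): 1 - sqrt(F) <= T <= sqrt(1 - F).
Lower bound: T >= 1 - sqrt(F)
sqrt(F) = sqrt(0.148) = 0.3847
T >= 1 - 0.3847
T >= 0.6153

0.6153


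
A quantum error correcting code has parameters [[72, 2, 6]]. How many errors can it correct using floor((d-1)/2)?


Code parameters: [[72, 2, 6]], distance d = 6.
Number of correctable errors = floor((d-1)/2)
= floor((6 - 1)/2)
= floor(5/2)
= 2

2


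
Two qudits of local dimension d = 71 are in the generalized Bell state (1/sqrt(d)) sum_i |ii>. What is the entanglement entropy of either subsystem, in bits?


For a maximally entangled state in d x d:
S = log2(d) = log2(71)
= 6.1497

6.1497


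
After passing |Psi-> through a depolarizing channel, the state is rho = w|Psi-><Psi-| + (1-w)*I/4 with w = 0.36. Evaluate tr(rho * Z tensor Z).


|Psi-> = (|01> - |10>)/sqrt(2)
For the pure Bell state, <Z_A Z_B> = -1 (Bell-state Pauli correlator).
The maximally-mixed part I/4 has tr(I/4 * P tensor P) = 0 for any traceless Pauli P.
So <Z_A Z_B>_rho = w * (-1) + (1 - w) * 0
= 0.36 * (-1)
= -0.3600

-0.3600


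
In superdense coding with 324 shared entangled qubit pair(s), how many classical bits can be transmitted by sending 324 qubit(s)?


Superdense coding allows 2 classical bits per shared entangled pair.
324 pair(s) -> 2 * 324 = 648 classical bits

648


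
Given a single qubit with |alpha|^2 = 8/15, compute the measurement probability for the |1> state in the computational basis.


|alpha|^2 = 8/15 = 0.5333
|beta|^2 = 1 - 8/15 = 7/15 = 0.4667
P(|1>) = |beta|^2 = 0.4667

0.4667


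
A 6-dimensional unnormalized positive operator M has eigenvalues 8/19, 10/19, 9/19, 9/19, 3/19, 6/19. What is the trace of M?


tr(M) = sum of eigenvalues
= 8/19 + 10/19 + 9/19 + 9/19 + 3/19 + 6/19
= 45/19
= 2.3684

2.3684


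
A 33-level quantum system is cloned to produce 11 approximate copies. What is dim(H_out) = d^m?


Output space = H^(tensor 11) where dim(H) = 33
dim = 33^11
= 1089 (after 2 factors)
= 35937 (after 3 factors)
= 1185921 (after 4 factors)
= 39135393 (after 5 factors)
= 1291467969 (after 6 factors)
= 42618442977 (after 7 factors)
= 1406408618241 (after 8 factors)
= 46411484401953 (after 9 factors)
= 1531578985264449 (after 10 factors)
= 50542106513726817 (after 11 factors)
= 50542106513726817

50542106513726817


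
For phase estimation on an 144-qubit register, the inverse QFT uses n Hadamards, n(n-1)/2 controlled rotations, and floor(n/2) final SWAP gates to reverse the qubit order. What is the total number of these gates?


Hadamard gates: 144
Controlled rotations: n*(n-1)/2 = 144*143/2 = 10296
SWAP gates: floor(n/2) = floor(144/2) = 72
Total = 144 + 10296 + 72
= 10512

10512


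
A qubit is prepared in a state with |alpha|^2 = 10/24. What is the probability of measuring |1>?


|alpha|^2 = 10/24 = 0.4167
|beta|^2 = 1 - 10/24 = 14/24 = 0.5833
P(|1>) = |beta|^2 = 0.5833

0.5833


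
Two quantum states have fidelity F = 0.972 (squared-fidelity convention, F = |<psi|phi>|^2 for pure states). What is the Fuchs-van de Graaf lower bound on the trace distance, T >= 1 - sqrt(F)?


Fuchs-van de Graaf (squared-fidelity convention): 1 - sqrt(F) <= T <= sqrt(1 - F).
Lower bound: T >= 1 - sqrt(F)
sqrt(F) = sqrt(0.972) = 0.9859
T >= 1 - 0.9859
T >= 0.0141

0.0141


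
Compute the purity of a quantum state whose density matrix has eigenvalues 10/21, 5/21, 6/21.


tr(rho^2) = sum of eigenvalues squared
= (10/21)^2 + (5/21)^2 + (6/21)^2
= (100 + 25 + 36) / 441
= 161/441
= 0.3651

0.3651


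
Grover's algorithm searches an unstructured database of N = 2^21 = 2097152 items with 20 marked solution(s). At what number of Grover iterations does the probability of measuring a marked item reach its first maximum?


After j Grover iterations the success probability is P(j) = sin^2((2j+1)*theta), where sin(theta) = sqrt(k/N).
N = 2^21 = 2097152, k = 20
sin(theta) = sqrt(k/N) = 0.003088161778
theta = arcsin(sqrt(k/N)) = 0.003088166686 rad
P(j) reaches its first maximum when (2j+1)*theta is as close as possible to pi/2, i.e. j = round(pi/(4*theta) - 1/2).
pi/(4*theta) - 1/2 = 253.8251
(For comparison, the common estimate pi/4 * sqrt(N/k) = 254.3255; the exact maximiser is used here.)
Optimal iterations = 254

254


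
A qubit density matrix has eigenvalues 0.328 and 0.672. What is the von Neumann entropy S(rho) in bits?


S = -p*log2(p) - (1-p)*log2(1-p)
p = 0.3280, 1-p = 0.6720
= -0.3280 * log2(0.3280) - 0.6720 * log2(0.6720)
= -(-0.5275) - (-0.3854)
= 0.9129

0.9129


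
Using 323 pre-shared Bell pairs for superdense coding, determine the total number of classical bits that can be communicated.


Superdense coding allows 2 classical bits per shared entangled pair.
323 pair(s) -> 2 * 323 = 646 classical bits

646


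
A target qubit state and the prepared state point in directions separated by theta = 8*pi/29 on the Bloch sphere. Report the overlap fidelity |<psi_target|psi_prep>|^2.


For states separated by angle theta on Bloch sphere:
F = cos^2(theta/2)
theta = 8*pi/29 = 0.8666
theta/2 = 0.4333
cos(theta/2) = 0.9076
F = 0.8237

0.8237


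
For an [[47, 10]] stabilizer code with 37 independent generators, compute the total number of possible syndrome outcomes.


Each stabilizer generator gives a binary (+1 or -1) measurement outcome.
With 37 independent generators:
Total syndromes = 2^37
= 137438953472

137438953472


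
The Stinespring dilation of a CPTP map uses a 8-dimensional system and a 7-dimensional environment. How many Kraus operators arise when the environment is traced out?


Tracing out the environment in an orthonormal basis {|i>_E} gives Kraus operators K_i = <i|_E U |0>_E.
Number of Kraus operators = dim(H_env) = d_env
= 7

7


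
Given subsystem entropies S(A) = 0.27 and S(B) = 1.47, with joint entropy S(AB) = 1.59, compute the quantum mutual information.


I(A:B) = S(A) + S(B) - S(AB)
= 0.27 + 1.47 - 1.59
= 0.1500

0.1500


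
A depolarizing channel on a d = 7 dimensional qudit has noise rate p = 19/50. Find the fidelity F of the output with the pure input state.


F = (1-p) + p/d
= (1 - 0.3800) + 0.3800/7
= 0.6200 + 0.0543
= 0.6743

0.6743


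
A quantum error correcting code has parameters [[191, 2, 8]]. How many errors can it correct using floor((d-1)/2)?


Code parameters: [[191, 2, 8]], distance d = 8.
Number of correctable errors = floor((d-1)/2)
= floor((8 - 1)/2)
= floor(7/2)
= 3

3


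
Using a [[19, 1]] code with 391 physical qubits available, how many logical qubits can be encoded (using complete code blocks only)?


Each code block uses 19 physical qubits for 1 logical qubit(s).
Number of complete blocks = floor(391 / 19) = 20
Logical qubits = 20 * 1
= 20

20


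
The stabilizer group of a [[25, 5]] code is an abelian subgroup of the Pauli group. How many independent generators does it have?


For an [[n,k]] stabilizer code:
Number of stabilizer generators = n - k
= 25 - 5
= 20

20


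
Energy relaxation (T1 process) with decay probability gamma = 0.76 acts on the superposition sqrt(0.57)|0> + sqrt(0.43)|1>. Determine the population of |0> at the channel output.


For amplitude damping with parameter gamma on state sqrt(a)|0> + sqrt(b)|1>:
alpha^2 = 0.57, beta^2 = 0.43
P(|0>) = alpha^2 + gamma * beta^2
= 0.57 + 0.76 * 0.43
= 0.57 + 0.3268
= 0.8968

0.8968


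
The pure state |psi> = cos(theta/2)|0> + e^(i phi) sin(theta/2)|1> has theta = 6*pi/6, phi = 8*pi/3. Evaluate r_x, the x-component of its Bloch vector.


theta = 3.1416, phi = 8.3776
r_x = sin(theta)*cos(phi) = 0.0000 * -0.5000
r_x = 0.0000

0.0000


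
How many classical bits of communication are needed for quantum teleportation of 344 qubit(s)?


Quantum teleportation requires 2 classical bits per qubit teleported.
344 qubit(s) -> 2 * 344 = 688 classical bits

688


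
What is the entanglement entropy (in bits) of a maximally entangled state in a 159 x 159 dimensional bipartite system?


For a maximally entangled state in d x d:
S = log2(d) = log2(159)
= 7.3129

7.3129


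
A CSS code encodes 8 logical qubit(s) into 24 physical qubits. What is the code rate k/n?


Code rate R = k/n
= 8/24
= 0.3333

0.3333


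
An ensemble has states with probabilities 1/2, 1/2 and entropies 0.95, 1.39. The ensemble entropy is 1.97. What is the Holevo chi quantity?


chi = S(rho) - sum_i p_i * S(rho_i)
Weighted entropy = 1/2 * 0.95 + 1/2 * 1.39
= 1.1700
chi = 1.97 - 1.1700
= 0.8000

0.8000


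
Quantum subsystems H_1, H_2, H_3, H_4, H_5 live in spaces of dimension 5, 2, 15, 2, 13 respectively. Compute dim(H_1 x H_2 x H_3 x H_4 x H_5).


dim(H_1 x H_2 x H_3 x H_4 x H_5) = 5 * 2 * 15 * 2 * 13
= 10 * 15 * 2 * 13
= 150 * 2 * 13
= 300 * 13
= 3900

3900


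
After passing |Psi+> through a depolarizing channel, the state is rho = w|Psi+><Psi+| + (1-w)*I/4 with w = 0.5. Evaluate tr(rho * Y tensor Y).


|Psi+> = (|01> + |10>)/sqrt(2)
For the pure Bell state, <Y_A Y_B> = +1 (Bell-state Pauli correlator).
The maximally-mixed part I/4 has tr(I/4 * P tensor P) = 0 for any traceless Pauli P.
So <Y_A Y_B>_rho = w * (+1) + (1 - w) * 0
= 0.5 * (+1)
= 0.5000

0.5000


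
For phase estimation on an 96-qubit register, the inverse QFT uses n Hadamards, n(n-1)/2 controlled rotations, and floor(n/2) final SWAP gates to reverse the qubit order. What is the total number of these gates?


Hadamard gates: 96
Controlled rotations: n*(n-1)/2 = 96*95/2 = 4560
SWAP gates: floor(n/2) = floor(96/2) = 48
Total = 96 + 4560 + 48
= 4704

4704


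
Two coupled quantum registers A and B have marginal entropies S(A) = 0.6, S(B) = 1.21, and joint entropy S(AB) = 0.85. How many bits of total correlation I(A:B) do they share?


I(A:B) = S(A) + S(B) - S(AB)
= 0.6 + 1.21 - 0.85
= 0.9600

0.9600


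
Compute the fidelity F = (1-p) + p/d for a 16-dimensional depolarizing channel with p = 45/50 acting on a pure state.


F = (1-p) + p/d
= (1 - 0.9000) + 0.9000/16
= 0.1000 + 0.0563
= 0.1562

0.1562


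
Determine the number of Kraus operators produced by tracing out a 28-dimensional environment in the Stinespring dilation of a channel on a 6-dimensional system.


Tracing out the environment in an orthonormal basis {|i>_E} gives Kraus operators K_i = <i|_E U |0>_E.
Number of Kraus operators = dim(H_env) = d_env
= 28

28


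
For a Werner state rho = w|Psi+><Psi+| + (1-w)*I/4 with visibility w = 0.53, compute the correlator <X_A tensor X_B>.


|Psi+> = (|01> + |10>)/sqrt(2)
For the pure Bell state, <X_A X_B> = +1 (Bell-state Pauli correlator).
The maximally-mixed part I/4 has tr(I/4 * P tensor P) = 0 for any traceless Pauli P.
So <X_A X_B>_rho = w * (+1) + (1 - w) * 0
= 0.53 * (+1)
= 0.5300

0.5300
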